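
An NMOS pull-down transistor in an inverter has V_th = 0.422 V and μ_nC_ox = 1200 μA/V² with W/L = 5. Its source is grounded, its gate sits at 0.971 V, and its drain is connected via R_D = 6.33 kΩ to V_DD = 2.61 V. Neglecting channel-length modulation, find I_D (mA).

I_D = 0.391 mA

V_GS = V_G = 0.971 V, so V_ov = 0.971 − 0.422 = 0.549 V.
k_n = μ_nC_ox · (W/L) = 6 mA/V².
Assume saturation: I_D = ½ k_n V_ov² = 0.5 × 6 × 0.549² = 0.904 mA, giving V_DS = V_DD − I_D R_D = 2.61 − 0.904 × 6.33 = -3.11 V.
But -3.11 V < V_ov = 0.549 V, so the device is actually in triode.
In triode I_D = k_n[V_ov V_DS − ½ V_DS²] and I_D = (V_DD − V_DS)/R_D. Equating: 19 V_DS² − 21.85 V_DS + 2.61 = 0, giving V_DS = 0.135 V (the root below V_ov).
I_D = (2.61 − 0.135) / 6.33 = 0.391 mA.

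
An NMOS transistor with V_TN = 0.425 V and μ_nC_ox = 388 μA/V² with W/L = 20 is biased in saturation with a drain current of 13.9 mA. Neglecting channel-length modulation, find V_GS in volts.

V_GS = 2.32 V

k_n = μ_nC_ox · (W/L) = 7.76 mA/V².
In saturation I_D = ½ k_n (V_GS − V_TN)², so V_GS − V_TN = √(2 I_D / k_n) = √(2 × 13.9 / 7.76) = 1.89 V.
V_GS = 0.425 + 1.89 = 2.32 V.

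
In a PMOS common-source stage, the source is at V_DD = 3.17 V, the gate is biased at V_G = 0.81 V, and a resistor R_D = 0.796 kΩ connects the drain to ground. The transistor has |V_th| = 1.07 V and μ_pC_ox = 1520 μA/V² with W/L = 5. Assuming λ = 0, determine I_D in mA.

V_SG = V_DD − V_G = 3.17 − 0.81 = 2.36 V, so V_ov = 2.36 − 1.07 = 1.29 V.
k_p = μ_pC_ox · (W/L) = 7.6 mA/V².
Assume saturation: I_D = ½ k_p V_ov² = 0.5 × 7.6 × 1.29² = 6.32 mA, giving V_SD = V_DD − I_D R_D = 3.17 − 6.32 × 0.796 = -1.86 V.
But -1.86 V < V_ov = 1.29 V, so the device is actually in triode.
In triode I_D = k_p[V_ov V_SD − ½ V_SD²] and I_D = (V_DD − V_SD)/R_D. Equating: 3.02 V_SD² − 8.804 V_SD + 3.17 = 0, giving V_SD = 0.421 V (the root below V_ov).
I_D = (3.17 − 0.421) / 0.796 = 3.45 mA.

I_D = 3.45 mA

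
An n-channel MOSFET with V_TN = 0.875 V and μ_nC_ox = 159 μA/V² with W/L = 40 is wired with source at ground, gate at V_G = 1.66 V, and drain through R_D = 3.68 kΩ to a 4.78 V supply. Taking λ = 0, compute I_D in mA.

V_GS = V_G = 1.66 V, so V_ov = 1.66 − 0.875 = 0.785 V.
k_n = μ_nC_ox · (W/L) = 6.36 mA/V².
Assume saturation: I_D = ½ k_n V_ov² = 0.5 × 6.36 × 0.785² = 1.96 mA, giving V_DS = V_DD − I_D R_D = 4.78 − 1.96 × 3.68 = -2.43 V.
But -2.43 V < V_ov = 0.785 V, so the device is actually in triode.
In triode I_D = k_n[V_ov V_DS − ½ V_DS²] and I_D = (V_DD − V_DS)/R_D. Equating: 11.7 V_DS² − 19.37 V_DS + 4.78 = 0, giving V_DS = 0.302 V (the root below V_ov).
I_D = (4.78 − 0.302) / 3.68 = 1.22 mA.

I_D = 1.22 mA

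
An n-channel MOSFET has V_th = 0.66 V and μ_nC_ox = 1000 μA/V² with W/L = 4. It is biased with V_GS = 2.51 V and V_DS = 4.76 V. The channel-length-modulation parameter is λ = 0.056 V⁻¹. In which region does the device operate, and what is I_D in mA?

Saturation; I_D = 8.67 mA

k_n = μ_nC_ox · (W/L) = 4 mA/V².
V_ov = V_GS − V_th = 2.51 − 0.66 = 1.85 V.
Since V_DS = 4.76 V ≥ V_ov = 1.85 V, the device is in saturation.
I_D = ½ k_n V_ov² (1 + λ V_DS) = 0.5 × 4 × 1.85² × (1 + 0.056 × 4.76) = 8.67 mA.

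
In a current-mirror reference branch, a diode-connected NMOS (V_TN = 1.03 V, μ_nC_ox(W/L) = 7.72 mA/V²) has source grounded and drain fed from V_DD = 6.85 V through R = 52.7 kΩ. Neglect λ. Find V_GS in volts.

V_GS = 1.20 V

With gate tied to drain, V_GS = V_DS ≥ V_GS − V_TN, so the device is in saturation.
KCL at the drain: ½ k_n (V_GS − V_TN)² = (V_DD − V_GS)/R.
Let x = V_GS − 1.03. Then 203 x² + x − 5.82 = 0, giving x = 0.167 V (positive root), so V_GS = 1.2 V.
I_D = (V_DD − V_GS)/R = (6.85 − 1.2) / 52.7 = 0.107 mA.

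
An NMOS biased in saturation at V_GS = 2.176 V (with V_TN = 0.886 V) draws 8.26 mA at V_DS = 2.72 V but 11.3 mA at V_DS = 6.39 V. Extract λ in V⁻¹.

With V_GS fixed, I_D ∝ (1 + λ V_DS) in saturation, so I_D2/I_D1 = (1 + λ V_DS2)/(1 + λ V_DS1).
11.3/8.26 = 1.368 = (1 + 6.39 λ)/(1 + 2.72 λ).
Solving: λ (I_D1 V_DS2 − I_D2 V_DS1) = I_D2 − I_D1, so λ = (11.3 − 8.26) / (8.26 × 6.39 − 11.3 × 2.72) = 3.04 / 22 = 0.138 V⁻¹.

λ = 0.138 V⁻¹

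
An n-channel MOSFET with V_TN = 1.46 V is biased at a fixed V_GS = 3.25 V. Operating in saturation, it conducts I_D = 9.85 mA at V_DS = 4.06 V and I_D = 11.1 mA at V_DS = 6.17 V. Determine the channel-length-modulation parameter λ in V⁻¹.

With V_GS fixed, I_D ∝ (1 + λ V_DS) in saturation, so I_D2/I_D1 = (1 + λ V_DS2)/(1 + λ V_DS1).
11.1/9.85 = 1.127 = (1 + 6.17 λ)/(1 + 4.06 λ).
Solving: λ (I_D1 V_DS2 − I_D2 V_DS1) = I_D2 − I_D1, so λ = (11.1 − 9.85) / (9.85 × 6.17 − 11.1 × 4.06) = 1.25 / 15.7 = 0.0796 V⁻¹.

λ = 0.0796 V⁻¹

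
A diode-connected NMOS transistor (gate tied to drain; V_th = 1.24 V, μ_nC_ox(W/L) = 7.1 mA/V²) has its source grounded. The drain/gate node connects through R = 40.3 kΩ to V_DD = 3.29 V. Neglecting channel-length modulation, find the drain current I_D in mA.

With gate tied to drain, V_GS = V_DS ≥ V_GS − V_th, so the device is in saturation.
KCL at the drain: ½ k_n (V_GS − V_th)² = (V_DD − V_GS)/R.
Let x = V_GS − 1.24. Then 143 x² + x − 2.05 = 0, giving x = 0.116 V (positive root), so V_GS = 1.36 V.
I_D = (V_DD − V_GS)/R = (3.29 − 1.36) / 40.3 = 0.048 mA.

I_D = 0.0480 mA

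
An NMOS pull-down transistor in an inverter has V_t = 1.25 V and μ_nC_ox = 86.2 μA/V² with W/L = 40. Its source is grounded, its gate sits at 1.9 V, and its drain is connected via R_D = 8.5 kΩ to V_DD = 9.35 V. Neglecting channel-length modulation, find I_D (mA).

V_GS = V_G = 1.9 V, so V_ov = 1.9 − 1.25 = 0.65 V.
k_n = μ_nC_ox · (W/L) = 3.448 mA/V².
Assume saturation: I_D = ½ k_n V_ov² = 0.5 × 3.448 × 0.65² = 0.728 mA, giving V_DS = V_DD − I_D R_D = 9.35 − 0.728 × 8.5 = 3.16 V.
V_DS = 3.16 V ≥ V_ov = 0.65 V, confirming saturation.

I_D = 0.728 mA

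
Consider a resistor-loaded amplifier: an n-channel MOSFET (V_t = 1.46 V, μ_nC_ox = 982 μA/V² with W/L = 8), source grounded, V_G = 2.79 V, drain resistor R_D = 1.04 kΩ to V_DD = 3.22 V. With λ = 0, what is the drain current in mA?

I_D = 2.80 mA

V_GS = V_G = 2.79 V, so V_ov = 2.79 − 1.46 = 1.33 V.
k_n = μ_nC_ox · (W/L) = 7.856 mA/V².
Assume saturation: I_D = ½ k_n V_ov² = 0.5 × 7.856 × 1.33² = 6.95 mA, giving V_DS = V_DD − I_D R_D = 3.22 − 6.95 × 1.04 = -4.01 V.
But -4.01 V < V_ov = 1.33 V, so the device is actually in triode.
In triode I_D = k_n[V_ov V_DS − ½ V_DS²] and I_D = (V_DD − V_DS)/R_D. Equating: 4.09 V_DS² − 11.87 V_DS + 3.22 = 0, giving V_DS = 0.303 V (the root below V_ov).
I_D = (3.22 − 0.303) / 1.04 = 2.8 mA.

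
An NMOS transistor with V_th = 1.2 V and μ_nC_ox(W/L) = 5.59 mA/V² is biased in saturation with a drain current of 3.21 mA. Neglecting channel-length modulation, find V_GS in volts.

In saturation I_D = ½ k_n (V_GS − V_th)², so V_GS − V_th = √(2 I_D / k_n) = √(2 × 3.21 / 5.59) = 1.07 V.
V_GS = 1.2 + 1.07 = 2.27 V.

V_GS = 2.27 V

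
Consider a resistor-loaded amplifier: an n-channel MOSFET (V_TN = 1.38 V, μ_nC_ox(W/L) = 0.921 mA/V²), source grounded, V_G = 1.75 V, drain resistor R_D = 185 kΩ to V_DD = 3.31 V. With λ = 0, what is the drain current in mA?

V_GS = V_G = 1.75 V, so V_ov = 1.75 − 1.38 = 0.37 V.
Assume saturation: I_D = ½ k_n V_ov² = 0.5 × 0.921 × 0.37² = 0.063 mA, giving V_DS = V_DD − I_D R_D = 3.31 − 0.063 × 185 = -8.35 V.
But -8.35 V < V_ov = 0.37 V, so the device is actually in triode.
In triode I_D = k_n[V_ov V_DS − ½ V_DS²] and I_D = (V_DD − V_DS)/R_D. Equating: 85.2 V_DS² − 64.04 V_DS + 3.31 = 0, giving V_DS = 0.0558 V (the root below V_ov).
I_D = (3.31 − 0.0558) / 185 = 0.0176 mA.

I_D = 0.0176 mA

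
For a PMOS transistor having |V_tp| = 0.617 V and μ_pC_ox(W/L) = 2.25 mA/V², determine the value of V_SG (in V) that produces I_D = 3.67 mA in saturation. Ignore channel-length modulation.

V_SG = 2.42 V

In saturation I_D = ½ k_p (V_SG − |V_tp|)², so V_SG − |V_tp| = √(2 I_D / k_p) = √(2 × 3.67 / 2.25) = 1.81 V.
V_SG = 0.617 + 1.81 = 2.42 V.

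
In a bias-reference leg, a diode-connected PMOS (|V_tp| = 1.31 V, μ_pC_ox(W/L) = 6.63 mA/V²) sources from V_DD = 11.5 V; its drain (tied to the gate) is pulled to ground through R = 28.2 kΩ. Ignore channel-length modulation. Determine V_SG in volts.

V_SG = 1.63 V

With gate tied to drain, V_SG = V_SD ≥ V_SG − |V_tp|, so the device is in saturation.
KCL at the drain: ½ k_p (V_SG − |V_tp|)² = (V_DD − V_SG)/R.
Let x = V_SG − 1.31. Then 93.5 x² + x − 10.19 = 0, giving x = 0.325 V (positive root), so V_SG = 1.63 V.
I_D = (V_DD − V_SG)/R = (11.5 − 1.63) / 28.2 = 0.35 mA.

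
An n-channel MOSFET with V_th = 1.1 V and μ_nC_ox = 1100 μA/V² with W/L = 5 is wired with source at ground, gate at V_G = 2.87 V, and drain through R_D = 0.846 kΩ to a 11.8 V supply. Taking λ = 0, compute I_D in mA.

V_GS = V_G = 2.87 V, so V_ov = 2.87 − 1.1 = 1.77 V.
k_n = μ_nC_ox · (W/L) = 5.5 mA/V².
Assume saturation: I_D = ½ k_n V_ov² = 0.5 × 5.5 × 1.77² = 8.62 mA, giving V_DS = V_DD − I_D R_D = 11.8 − 8.62 × 0.846 = 4.51 V.
V_DS = 4.51 V ≥ V_ov = 1.77 V, confirming saturation.

I_D = 8.62 mA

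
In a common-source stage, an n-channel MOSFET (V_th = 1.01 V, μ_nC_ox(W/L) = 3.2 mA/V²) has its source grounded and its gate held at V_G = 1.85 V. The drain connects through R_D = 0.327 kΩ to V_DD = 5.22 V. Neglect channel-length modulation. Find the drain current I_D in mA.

I_D = 1.13 mA

V_GS = V_G = 1.85 V, so V_ov = 1.85 − 1.01 = 0.84 V.
Assume saturation: I_D = ½ k_n V_ov² = 0.5 × 3.2 × 0.84² = 1.13 mA, giving V_DS = V_DD − I_D R_D = 5.22 − 1.13 × 0.327 = 4.85 V.
V_DS = 4.85 V ≥ V_ov = 0.84 V, confirming saturation.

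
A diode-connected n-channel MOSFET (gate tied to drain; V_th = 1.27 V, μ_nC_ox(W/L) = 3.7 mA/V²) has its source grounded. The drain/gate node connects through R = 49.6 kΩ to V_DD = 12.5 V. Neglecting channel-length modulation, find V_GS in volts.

With gate tied to drain, V_GS = V_DS ≥ V_GS − V_th, so the device is in saturation.
KCL at the drain: ½ k_n (V_GS − V_th)² = (V_DD − V_GS)/R.
Let x = V_GS − 1.27. Then 91.8 x² + x − 11.23 = 0, giving x = 0.344 V (positive root), so V_GS = 1.61 V.
I_D = (V_DD − V_GS)/R = (12.5 − 1.61) / 49.6 = 0.219 mA.

V_GS = 1.61 V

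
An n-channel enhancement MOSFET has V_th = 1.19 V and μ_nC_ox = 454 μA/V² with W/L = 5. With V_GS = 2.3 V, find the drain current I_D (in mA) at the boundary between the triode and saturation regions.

I_D = 1.40 mA

At the boundary V_DS = V_ov = V_GS − V_th = 2.3 − 1.19 = 1.11 V.
k_n = μ_nC_ox · (W/L) = 2.27 mA/V².
I_D = ½ k_n V_ov² = 0.5 × 2.27 × 1.11² = 1.4 mA.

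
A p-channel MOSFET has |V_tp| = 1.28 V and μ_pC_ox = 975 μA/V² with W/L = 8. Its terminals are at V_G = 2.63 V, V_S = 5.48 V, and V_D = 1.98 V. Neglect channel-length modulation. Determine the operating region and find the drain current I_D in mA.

Saturation; I_D = 9.61 mA

V_SG = V_S − V_G = 5.48 − 2.63 = 2.85 V; V_SD = V_S − V_D = 5.48 − 1.98 = 3.5 V.
k_p = μ_pC_ox · (W/L) = 7.8 mA/V².
V_ov = V_SG − |V_tp| = 2.85 − 1.28 = 1.57 V.
Since V_SD = 3.5 V ≥ V_ov = 1.57 V, the device is in saturation.
I_D = ½ k_p V_ov² = 0.5 × 7.8 × 1.57² = 9.61 mA.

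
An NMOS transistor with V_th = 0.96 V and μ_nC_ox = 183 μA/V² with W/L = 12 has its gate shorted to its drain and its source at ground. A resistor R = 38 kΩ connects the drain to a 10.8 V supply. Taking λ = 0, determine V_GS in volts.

V_GS = 1.43 V

With gate tied to drain, V_GS = V_DS ≥ V_GS − V_th, so the device is in saturation.
k_n = μ_nC_ox · (W/L) = 2.196 mA/V².
KCL at the drain: ½ k_n (V_GS − V_th)² = (V_DD − V_GS)/R.
Let x = V_GS − 0.96. Then 41.7 x² + x − 9.84 = 0, giving x = 0.474 V (positive root), so V_GS = 1.43 V.
I_D = (V_DD − V_GS)/R = (10.8 − 1.43) / 38 = 0.246 mA.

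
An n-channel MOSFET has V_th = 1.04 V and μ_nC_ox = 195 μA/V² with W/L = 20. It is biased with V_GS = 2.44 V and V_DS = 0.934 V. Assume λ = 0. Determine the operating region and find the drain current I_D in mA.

k_n = μ_nC_ox · (W/L) = 3.9 mA/V².
V_ov = V_GS − V_th = 2.44 − 1.04 = 1.4 V.
Since V_DS = 0.934 V < V_ov = 1.4 V, the device is in the triode region.
I_D = k_n [V_ov · V_DS − ½ V_DS²] = 3.9 × [1.4 × 0.934 − 0.5 × 0.934²] = 3.4 mA.

Triode; I_D = 3.40 mA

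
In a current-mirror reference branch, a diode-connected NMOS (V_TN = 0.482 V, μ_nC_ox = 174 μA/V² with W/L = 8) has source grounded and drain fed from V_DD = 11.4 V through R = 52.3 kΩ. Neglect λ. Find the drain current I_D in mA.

I_D = 0.199 mA

With gate tied to drain, V_GS = V_DS ≥ V_GS − V_TN, so the device is in saturation.
k_n = μ_nC_ox · (W/L) = 1.392 mA/V².
KCL at the drain: ½ k_n (V_GS − V_TN)² = (V_DD − V_GS)/R.
Let x = V_GS − 0.482. Then 36.4 x² + x − 10.92 = 0, giving x = 0.534 V (positive root), so V_GS = 1.02 V.
I_D = (V_DD − V_GS)/R = (11.4 − 1.02) / 52.3 = 0.199 mA.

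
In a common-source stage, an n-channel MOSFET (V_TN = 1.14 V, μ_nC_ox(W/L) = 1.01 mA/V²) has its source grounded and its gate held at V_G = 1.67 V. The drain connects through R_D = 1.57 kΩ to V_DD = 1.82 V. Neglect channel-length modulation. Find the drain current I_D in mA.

V_GS = V_G = 1.67 V, so V_ov = 1.67 − 1.14 = 0.53 V.
Assume saturation: I_D = ½ k_n V_ov² = 0.5 × 1.01 × 0.53² = 0.142 mA, giving V_DS = V_DD − I_D R_D = 1.82 − 0.142 × 1.57 = 1.6 V.
V_DS = 1.6 V ≥ V_ov = 0.53 V, confirming saturation.

I_D = 0.142 mA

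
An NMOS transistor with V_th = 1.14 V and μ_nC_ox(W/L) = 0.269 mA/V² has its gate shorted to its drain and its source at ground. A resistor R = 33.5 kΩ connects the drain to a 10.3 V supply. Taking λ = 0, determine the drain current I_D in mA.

I_D = 0.234 mA

With gate tied to drain, V_GS = V_DS ≥ V_GS − V_th, so the device is in saturation.
KCL at the drain: ½ k_n (V_GS − V_th)² = (V_DD − V_GS)/R.
Let x = V_GS − 1.14. Then 4.51 x² + x − 9.16 = 0, giving x = 1.32 V (positive root), so V_GS = 2.46 V.
I_D = (V_DD − V_GS)/R = (10.3 − 2.46) / 33.5 = 0.234 mA.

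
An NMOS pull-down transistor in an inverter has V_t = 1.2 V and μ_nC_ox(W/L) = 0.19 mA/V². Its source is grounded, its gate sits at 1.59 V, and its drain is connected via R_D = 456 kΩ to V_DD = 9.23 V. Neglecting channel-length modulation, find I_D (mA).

V_GS = V_G = 1.59 V, so V_ov = 1.59 − 1.2 = 0.39 V.
Assume saturation: I_D = ½ k_n V_ov² = 0.5 × 0.19 × 0.39² = 0.0144 mA, giving V_DS = V_DD − I_D R_D = 9.23 − 0.0144 × 456 = 2.64 V.
V_DS = 2.64 V ≥ V_ov = 0.39 V, confirming saturation.

I_D = 0.0144 mA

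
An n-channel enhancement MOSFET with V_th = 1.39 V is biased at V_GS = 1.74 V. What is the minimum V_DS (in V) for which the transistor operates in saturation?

The boundary between triode and saturation is V_DS = V_GS − V_th = V_ov.
V_ov = 1.74 − 1.39 = 0.35 V.

V_DS,sat = 0.350 V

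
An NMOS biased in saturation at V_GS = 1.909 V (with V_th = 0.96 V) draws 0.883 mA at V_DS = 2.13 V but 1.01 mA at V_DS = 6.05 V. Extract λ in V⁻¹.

λ = 0.0398 V⁻¹

With V_GS fixed, I_D ∝ (1 + λ V_DS) in saturation, so I_D2/I_D1 = (1 + λ V_DS2)/(1 + λ V_DS1).
1.01/0.883 = 1.144 = (1 + 6.05 λ)/(1 + 2.13 λ).
Solving: λ (I_D1 V_DS2 − I_D2 V_DS1) = I_D2 − I_D1, so λ = (1.01 − 0.883) / (0.883 × 6.05 − 1.01 × 2.13) = 0.127 / 3.19 = 0.0398 V⁻¹.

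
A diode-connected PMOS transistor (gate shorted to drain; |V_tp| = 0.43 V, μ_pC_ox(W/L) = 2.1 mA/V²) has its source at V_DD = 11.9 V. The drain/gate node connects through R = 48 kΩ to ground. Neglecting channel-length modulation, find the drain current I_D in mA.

I_D = 0.229 mA

With gate tied to drain, V_SG = V_SD ≥ V_SG − |V_tp|, so the device is in saturation.
KCL at the drain: ½ k_p (V_SG − |V_tp|)² = (V_DD − V_SG)/R.
Let x = V_SG − 0.43. Then 50.4 x² + x − 11.47 = 0, giving x = 0.467 V (positive root), so V_SG = 0.897 V.
I_D = (V_DD − V_SG)/R = (11.9 − 0.897) / 48 = 0.229 mA.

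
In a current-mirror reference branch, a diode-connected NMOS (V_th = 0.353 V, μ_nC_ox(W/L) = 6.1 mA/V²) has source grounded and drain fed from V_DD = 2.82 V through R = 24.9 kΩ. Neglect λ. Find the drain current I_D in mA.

With gate tied to drain, V_GS = V_DS ≥ V_GS − V_th, so the device is in saturation.
KCL at the drain: ½ k_n (V_GS − V_th)² = (V_DD − V_GS)/R.
Let x = V_GS − 0.353. Then 75.9 x² + x − 2.467 = 0, giving x = 0.174 V (positive root), so V_GS = 0.527 V.
I_D = (V_DD − V_GS)/R = (2.82 − 0.527) / 24.9 = 0.0921 mA.

I_D = 0.0921 mA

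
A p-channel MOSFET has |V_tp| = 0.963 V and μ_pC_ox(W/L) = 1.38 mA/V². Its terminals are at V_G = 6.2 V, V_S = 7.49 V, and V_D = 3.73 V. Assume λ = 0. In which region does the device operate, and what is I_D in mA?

Saturation; I_D = 0.0738 mA

V_SG = V_S − V_G = 7.49 − 6.2 = 1.29 V; V_SD = V_S − V_D = 7.49 − 3.73 = 3.76 V.
V_ov = V_SG − |V_tp| = 1.29 − 0.963 = 0.327 V.
Since V_SD = 3.76 V ≥ V_ov = 0.327 V, the device is in saturation.
I_D = ½ k_p V_ov² = 0.5 × 1.38 × 0.327² = 0.0738 mA.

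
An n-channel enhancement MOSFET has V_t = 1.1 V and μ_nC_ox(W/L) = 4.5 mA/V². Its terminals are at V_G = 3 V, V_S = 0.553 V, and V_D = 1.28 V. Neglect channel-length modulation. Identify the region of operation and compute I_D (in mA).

V_GS = V_G − V_S = 3 − 0.553 = 2.45 V; V_DS = V_D − V_S = 1.28 − 0.553 = 0.727 V.
V_ov = V_GS − V_t = 2.45 − 1.1 = 1.35 V.
Since V_DS = 0.727 V < V_ov = 1.35 V, the device is in the triode region.
I_D = k_n [V_ov · V_DS − ½ V_DS²] = 4.5 × [1.35 × 0.727 − 0.5 × 0.727²] = 3.22 mA.

Triode; I_D = 3.22 mA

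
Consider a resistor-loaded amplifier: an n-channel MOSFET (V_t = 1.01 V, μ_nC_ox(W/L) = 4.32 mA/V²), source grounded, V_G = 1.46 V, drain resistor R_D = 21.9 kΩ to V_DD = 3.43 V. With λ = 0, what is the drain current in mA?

I_D = 0.153 mA

V_GS = V_G = 1.46 V, so V_ov = 1.46 − 1.01 = 0.45 V.
Assume saturation: I_D = ½ k_n V_ov² = 0.5 × 4.32 × 0.45² = 0.437 mA, giving V_DS = V_DD − I_D R_D = 3.43 − 0.437 × 21.9 = -6.15 V.
But -6.15 V < V_ov = 0.45 V, so the device is actually in triode.
In triode I_D = k_n[V_ov V_DS − ½ V_DS²] and I_D = (V_DD − V_DS)/R_D. Equating: 47.3 V_DS² − 43.57 V_DS + 3.43 = 0, giving V_DS = 0.0869 V (the root below V_ov).
I_D = (3.43 − 0.0869) / 21.9 = 0.153 mA.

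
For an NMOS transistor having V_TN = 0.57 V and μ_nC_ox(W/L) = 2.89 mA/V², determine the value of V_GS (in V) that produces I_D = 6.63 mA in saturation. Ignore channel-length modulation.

V_GS = 2.71 V

In saturation I_D = ½ k_n (V_GS − V_TN)², so V_GS − V_TN = √(2 I_D / k_n) = √(2 × 6.63 / 2.89) = 2.14 V.
V_GS = 0.57 + 2.14 = 2.71 V.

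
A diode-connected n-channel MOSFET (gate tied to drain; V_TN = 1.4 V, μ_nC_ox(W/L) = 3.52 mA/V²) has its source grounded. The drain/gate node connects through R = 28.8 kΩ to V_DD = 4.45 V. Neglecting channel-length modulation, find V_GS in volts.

With gate tied to drain, V_GS = V_DS ≥ V_GS − V_TN, so the device is in saturation.
KCL at the drain: ½ k_n (V_GS − V_TN)² = (V_DD − V_GS)/R.
Let x = V_GS − 1.4. Then 50.7 x² + x − 3.05 = 0, giving x = 0.236 V (positive root), so V_GS = 1.64 V.
I_D = (V_DD − V_GS)/R = (4.45 − 1.64) / 28.8 = 0.0977 mA.

V_GS = 1.64 V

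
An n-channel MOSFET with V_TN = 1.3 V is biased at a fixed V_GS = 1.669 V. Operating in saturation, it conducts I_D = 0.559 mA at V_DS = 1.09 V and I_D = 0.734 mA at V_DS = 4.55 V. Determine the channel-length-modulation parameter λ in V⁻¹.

λ = 0.100 V⁻¹

With V_GS fixed, I_D ∝ (1 + λ V_DS) in saturation, so I_D2/I_D1 = (1 + λ V_DS2)/(1 + λ V_DS1).
0.734/0.559 = 1.313 = (1 + 4.55 λ)/(1 + 1.09 λ).
Solving: λ (I_D1 V_DS2 − I_D2 V_DS1) = I_D2 − I_D1, so λ = (0.734 − 0.559) / (0.559 × 4.55 − 0.734 × 1.09) = 0.175 / 1.74 = 0.1 V⁻¹.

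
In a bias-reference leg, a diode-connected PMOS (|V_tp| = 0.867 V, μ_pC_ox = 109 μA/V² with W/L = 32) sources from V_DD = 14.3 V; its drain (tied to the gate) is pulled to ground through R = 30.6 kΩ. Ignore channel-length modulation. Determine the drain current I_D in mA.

With gate tied to drain, V_SG = V_SD ≥ V_SG − |V_tp|, so the device is in saturation.
k_p = μ_pC_ox · (W/L) = 3.488 mA/V².
KCL at the drain: ½ k_p (V_SG − |V_tp|)² = (V_DD − V_SG)/R.
Let x = V_SG − 0.867. Then 53.4 x² + x − 13.43 = 0, giving x = 0.492 V (positive root), so V_SG = 1.36 V.
I_D = (V_DD − V_SG)/R = (14.3 − 1.36) / 30.6 = 0.423 mA.

I_D = 0.423 mA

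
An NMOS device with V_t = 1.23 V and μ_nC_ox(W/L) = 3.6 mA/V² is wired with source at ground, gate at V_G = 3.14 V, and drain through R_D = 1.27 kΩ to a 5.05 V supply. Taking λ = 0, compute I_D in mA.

V_GS = V_G = 3.14 V, so V_ov = 3.14 − 1.23 = 1.91 V.
Assume saturation: I_D = ½ k_n V_ov² = 0.5 × 3.6 × 1.91² = 6.57 mA, giving V_DS = V_DD − I_D R_D = 5.05 − 6.57 × 1.27 = -3.29 V.
But -3.29 V < V_ov = 1.91 V, so the device is actually in triode.
In triode I_D = k_n[V_ov V_DS − ½ V_DS²] and I_D = (V_DD − V_DS)/R_D. Equating: 2.29 V_DS² − 9.733 V_DS + 5.05 = 0, giving V_DS = 0.605 V (the root below V_ov).
I_D = (5.05 − 0.605) / 1.27 = 3.5 mA.

I_D = 3.50 mA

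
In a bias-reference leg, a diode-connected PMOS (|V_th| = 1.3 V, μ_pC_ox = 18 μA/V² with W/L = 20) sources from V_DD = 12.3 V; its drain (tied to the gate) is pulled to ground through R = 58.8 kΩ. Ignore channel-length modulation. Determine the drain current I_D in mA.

I_D = 0.171 mA

With gate tied to drain, V_SG = V_SD ≥ V_SG − |V_th|, so the device is in saturation.
k_p = μ_pC_ox · (W/L) = 0.36 mA/V².
KCL at the drain: ½ k_p (V_SG − |V_th|)² = (V_DD − V_SG)/R.
Let x = V_SG − 1.3. Then 10.6 x² + x − 11 = 0, giving x = 0.973 V (positive root), so V_SG = 2.27 V.
I_D = (V_DD − V_SG)/R = (12.3 − 2.27) / 58.8 = 0.171 mA.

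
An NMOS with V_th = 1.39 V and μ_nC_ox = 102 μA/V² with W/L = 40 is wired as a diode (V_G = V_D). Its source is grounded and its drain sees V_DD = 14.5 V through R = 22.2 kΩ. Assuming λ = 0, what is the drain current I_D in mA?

With gate tied to drain, V_GS = V_DS ≥ V_GS − V_th, so the device is in saturation.
k_n = μ_nC_ox · (W/L) = 4.08 mA/V².
KCL at the drain: ½ k_n (V_GS − V_th)² = (V_DD − V_GS)/R.
Let x = V_GS − 1.39. Then 45.3 x² + x − 13.11 = 0, giving x = 0.527 V (positive root), so V_GS = 1.92 V.
I_D = (V_DD − V_GS)/R = (14.5 − 1.92) / 22.2 = 0.567 mA.

I_D = 0.567 mA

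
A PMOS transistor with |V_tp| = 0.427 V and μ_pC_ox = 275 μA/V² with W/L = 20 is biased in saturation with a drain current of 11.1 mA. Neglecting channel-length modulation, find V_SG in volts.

k_p = μ_pC_ox · (W/L) = 5.5 mA/V².
In saturation I_D = ½ k_p (V_SG − |V_tp|)², so V_SG − |V_tp| = √(2 I_D / k_p) = √(2 × 11.1 / 5.5) = 2.01 V.
V_SG = 0.427 + 2.01 = 2.44 V.

V_SG = 2.44 V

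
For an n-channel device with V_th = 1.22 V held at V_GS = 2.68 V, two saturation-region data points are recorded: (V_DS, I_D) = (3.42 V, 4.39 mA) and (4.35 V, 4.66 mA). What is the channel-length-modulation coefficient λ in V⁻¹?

With V_GS fixed, I_D ∝ (1 + λ V_DS) in saturation, so I_D2/I_D1 = (1 + λ V_DS2)/(1 + λ V_DS1).
4.66/4.39 = 1.062 = (1 + 4.35 λ)/(1 + 3.42 λ).
Solving: λ (I_D1 V_DS2 − I_D2 V_DS1) = I_D2 − I_D1, so λ = (4.66 − 4.39) / (4.39 × 4.35 − 4.66 × 3.42) = 0.27 / 3.16 = 0.0855 V⁻¹.

λ = 0.0855 V⁻¹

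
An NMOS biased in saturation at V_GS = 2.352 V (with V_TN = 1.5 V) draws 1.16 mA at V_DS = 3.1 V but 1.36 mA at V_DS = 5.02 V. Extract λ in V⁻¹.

λ = 0.124 V⁻¹

With V_GS fixed, I_D ∝ (1 + λ V_DS) in saturation, so I_D2/I_D1 = (1 + λ V_DS2)/(1 + λ V_DS1).
1.36/1.16 = 1.172 = (1 + 5.02 λ)/(1 + 3.1 λ).
Solving: λ (I_D1 V_DS2 − I_D2 V_DS1) = I_D2 − I_D1, so λ = (1.36 − 1.16) / (1.16 × 5.02 − 1.36 × 3.1) = 0.2 / 1.61 = 0.124 V⁻¹.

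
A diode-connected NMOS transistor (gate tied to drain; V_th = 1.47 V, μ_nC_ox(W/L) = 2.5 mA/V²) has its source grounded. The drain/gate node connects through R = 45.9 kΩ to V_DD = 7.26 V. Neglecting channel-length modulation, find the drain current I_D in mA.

With gate tied to drain, V_GS = V_DS ≥ V_GS − V_th, so the device is in saturation.
KCL at the drain: ½ k_n (V_GS − V_th)² = (V_DD − V_GS)/R.
Let x = V_GS − 1.47. Then 57.4 x² + x − 5.79 = 0, giving x = 0.309 V (positive root), so V_GS = 1.78 V.
I_D = (V_DD − V_GS)/R = (7.26 − 1.78) / 45.9 = 0.119 mA.

I_D = 0.119 mA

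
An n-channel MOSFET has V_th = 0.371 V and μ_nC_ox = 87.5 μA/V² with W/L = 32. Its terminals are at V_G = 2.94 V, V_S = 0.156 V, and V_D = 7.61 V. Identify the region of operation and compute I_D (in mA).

V_GS = V_G − V_S = 2.94 − 0.156 = 2.78 V; V_DS = V_D − V_S = 7.61 − 0.156 = 7.45 V.
k_n = μ_nC_ox · (W/L) = 2.8 mA/V².
V_ov = V_GS − V_th = 2.78 − 0.371 = 2.41 V.
Since V_DS = 7.45 V ≥ V_ov = 2.41 V, the device is in saturation.
I_D = ½ k_n V_ov² = 0.5 × 2.8 × 2.41² = 8.15 mA.

Saturation; I_D = 8.15 mA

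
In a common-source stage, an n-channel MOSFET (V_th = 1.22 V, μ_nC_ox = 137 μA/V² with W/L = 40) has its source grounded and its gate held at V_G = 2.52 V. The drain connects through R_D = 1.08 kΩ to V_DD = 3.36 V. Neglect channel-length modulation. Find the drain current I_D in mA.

I_D = 2.69 mA

V_GS = V_G = 2.52 V, so V_ov = 2.52 − 1.22 = 1.3 V.
k_n = μ_nC_ox · (W/L) = 5.48 mA/V².
Assume saturation: I_D = ½ k_n V_ov² = 0.5 × 5.48 × 1.3² = 4.63 mA, giving V_DS = V_DD − I_D R_D = 3.36 − 4.63 × 1.08 = -1.64 V.
But -1.64 V < V_ov = 1.3 V, so the device is actually in triode.
In triode I_D = k_n[V_ov V_DS − ½ V_DS²] and I_D = (V_DD − V_DS)/R_D. Equating: 2.96 V_DS² − 8.694 V_DS + 3.36 = 0, giving V_DS = 0.458 V (the root below V_ov).
I_D = (3.36 − 0.458) / 1.08 = 2.69 mA.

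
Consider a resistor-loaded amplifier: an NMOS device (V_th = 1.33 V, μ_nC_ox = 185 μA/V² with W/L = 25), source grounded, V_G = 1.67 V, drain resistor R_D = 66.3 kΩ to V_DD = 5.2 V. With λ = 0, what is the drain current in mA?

V_GS = V_G = 1.67 V, so V_ov = 1.67 − 1.33 = 0.34 V.
k_n = μ_nC_ox · (W/L) = 4.625 mA/V².
Assume saturation: I_D = ½ k_n V_ov² = 0.5 × 4.625 × 0.34² = 0.267 mA, giving V_DS = V_DD − I_D R_D = 5.2 − 0.267 × 66.3 = -12.5 V.
But -12.5 V < V_ov = 0.34 V, so the device is actually in triode.
In triode I_D = k_n[V_ov V_DS − ½ V_DS²] and I_D = (V_DD − V_DS)/R_D. Equating: 153 V_DS² − 105.3 V_DS + 5.2 = 0, giving V_DS = 0.0536 V (the root below V_ov).
I_D = (5.2 − 0.0536) / 66.3 = 0.0776 mA.

I_D = 0.0776 mA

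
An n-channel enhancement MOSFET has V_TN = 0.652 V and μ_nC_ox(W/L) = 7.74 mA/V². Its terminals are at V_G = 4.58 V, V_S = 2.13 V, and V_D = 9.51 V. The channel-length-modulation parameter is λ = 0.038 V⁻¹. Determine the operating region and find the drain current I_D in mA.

V_GS = V_G − V_S = 4.58 − 2.13 = 2.45 V; V_DS = V_D − V_S = 9.51 − 2.13 = 7.38 V.
V_ov = V_GS − V_TN = 2.45 − 0.652 = 1.8 V.
Since V_DS = 7.38 V ≥ V_ov = 1.8 V, the device is in saturation.
I_D = ½ k_n V_ov² (1 + λ V_DS) = 0.5 × 7.74 × 1.8² × (1 + 0.038 × 7.38) = 16 mA.

Saturation; I_D = 16.0 mA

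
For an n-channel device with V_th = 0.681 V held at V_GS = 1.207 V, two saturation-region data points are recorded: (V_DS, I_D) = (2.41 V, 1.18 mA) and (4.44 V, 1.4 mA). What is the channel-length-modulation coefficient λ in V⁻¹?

λ = 0.118 V⁻¹

With V_GS fixed, I_D ∝ (1 + λ V_DS) in saturation, so I_D2/I_D1 = (1 + λ V_DS2)/(1 + λ V_DS1).
1.4/1.18 = 1.186 = (1 + 4.44 λ)/(1 + 2.41 λ).
Solving: λ (I_D1 V_DS2 − I_D2 V_DS1) = I_D2 − I_D1, so λ = (1.4 − 1.18) / (1.18 × 4.44 − 1.4 × 2.41) = 0.22 / 1.87 = 0.118 V⁻¹.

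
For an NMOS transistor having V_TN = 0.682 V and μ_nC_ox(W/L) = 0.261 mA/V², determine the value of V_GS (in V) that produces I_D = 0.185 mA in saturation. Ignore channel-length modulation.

V_GS = 1.87 V

In saturation I_D = ½ k_n (V_GS − V_TN)², so V_GS − V_TN = √(2 I_D / k_n) = √(2 × 0.185 / 0.261) = 1.19 V.
V_GS = 0.682 + 1.19 = 1.87 V.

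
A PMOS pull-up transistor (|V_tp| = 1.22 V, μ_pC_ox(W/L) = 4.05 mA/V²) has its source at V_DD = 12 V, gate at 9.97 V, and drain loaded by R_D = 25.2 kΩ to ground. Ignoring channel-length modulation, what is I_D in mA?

V_SG = V_DD − V_G = 12 − 9.97 = 2.03 V, so V_ov = 2.03 − 1.22 = 0.81 V.
Assume saturation: I_D = ½ k_p V_ov² = 0.5 × 4.05 × 0.81² = 1.33 mA, giving V_SD = V_DD − I_D R_D = 12 − 1.33 × 25.2 = -21.5 V.
But -21.5 V < V_ov = 0.81 V, so the device is actually in triode.
In triode I_D = k_p[V_ov V_SD − ½ V_SD²] and I_D = (V_DD − V_SD)/R_D. Equating: 51 V_SD² − 83.67 V_SD + 12 = 0, giving V_SD = 0.159 V (the root below V_ov).
I_D = (12 − 0.159) / 25.2 = 0.47 mA.

I_D = 0.470 mA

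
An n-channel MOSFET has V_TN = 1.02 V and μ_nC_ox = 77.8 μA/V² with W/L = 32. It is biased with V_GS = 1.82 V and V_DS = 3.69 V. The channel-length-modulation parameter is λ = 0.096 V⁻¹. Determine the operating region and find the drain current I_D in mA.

k_n = μ_nC_ox · (W/L) = 2.49 mA/V².
V_ov = V_GS − V_TN = 1.82 − 1.02 = 0.8 V.
Since V_DS = 3.69 V ≥ V_ov = 0.8 V, the device is in saturation.
I_D = ½ k_n V_ov² (1 + λ V_DS) = 0.5 × 2.49 × 0.8² × (1 + 0.096 × 3.69) = 1.08 mA.

Saturation; I_D = 1.08 mA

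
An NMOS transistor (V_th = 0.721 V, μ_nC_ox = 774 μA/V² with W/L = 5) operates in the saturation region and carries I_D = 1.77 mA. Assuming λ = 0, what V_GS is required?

k_n = μ_nC_ox · (W/L) = 3.87 mA/V².
In saturation I_D = ½ k_n (V_GS − V_th)², so V_GS − V_th = √(2 I_D / k_n) = √(2 × 1.77 / 3.87) = 0.956 V.
V_GS = 0.721 + 0.956 = 1.68 V.

V_GS = 1.68 V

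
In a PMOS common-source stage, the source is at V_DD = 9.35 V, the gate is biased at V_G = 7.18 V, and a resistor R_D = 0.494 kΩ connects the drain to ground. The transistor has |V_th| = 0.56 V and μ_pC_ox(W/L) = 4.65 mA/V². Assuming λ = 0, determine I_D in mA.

I_D = 6.03 mA

V_SG = V_DD − V_G = 9.35 − 7.18 = 2.17 V, so V_ov = 2.17 − 0.56 = 1.61 V.
Assume saturation: I_D = ½ k_p V_ov² = 0.5 × 4.65 × 1.61² = 6.03 mA, giving V_SD = V_DD − I_D R_D = 9.35 − 6.03 × 0.494 = 6.37 V.
V_SD = 6.37 V ≥ V_ov = 1.61 V, confirming saturation.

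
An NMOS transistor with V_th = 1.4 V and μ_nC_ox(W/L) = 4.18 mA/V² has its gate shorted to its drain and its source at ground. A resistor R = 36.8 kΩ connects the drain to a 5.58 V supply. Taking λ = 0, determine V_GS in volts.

V_GS = 1.63 V

With gate tied to drain, V_GS = V_DS ≥ V_GS − V_th, so the device is in saturation.
KCL at the drain: ½ k_n (V_GS − V_th)² = (V_DD − V_GS)/R.
Let x = V_GS − 1.4. Then 76.9 x² + x − 4.18 = 0, giving x = 0.227 V (positive root), so V_GS = 1.63 V.
I_D = (V_DD − V_GS)/R = (5.58 − 1.63) / 36.8 = 0.107 mA.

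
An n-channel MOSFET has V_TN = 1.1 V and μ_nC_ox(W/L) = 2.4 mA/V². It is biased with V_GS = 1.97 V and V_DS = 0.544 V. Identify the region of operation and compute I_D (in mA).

Triode; I_D = 0.781 mA

V_ov = V_GS − V_TN = 1.97 − 1.1 = 0.87 V.
Since V_DS = 0.544 V < V_ov = 0.87 V, the device is in the triode region.
I_D = k_n [V_ov · V_DS − ½ V_DS²] = 2.4 × [0.87 × 0.544 − 0.5 × 0.544²] = 0.781 mA.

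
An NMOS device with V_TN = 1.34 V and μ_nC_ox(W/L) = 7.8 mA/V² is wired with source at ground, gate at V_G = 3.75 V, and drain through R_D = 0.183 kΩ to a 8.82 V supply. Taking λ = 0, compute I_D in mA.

V_GS = V_G = 3.75 V, so V_ov = 3.75 − 1.34 = 2.41 V.
Assume saturation: I_D = ½ k_n V_ov² = 0.5 × 7.8 × 2.41² = 22.7 mA, giving V_DS = V_DD − I_D R_D = 8.82 − 22.7 × 0.183 = 4.67 V.
V_DS = 4.67 V ≥ V_ov = 2.41 V, confirming saturation.

I_D = 22.7 mA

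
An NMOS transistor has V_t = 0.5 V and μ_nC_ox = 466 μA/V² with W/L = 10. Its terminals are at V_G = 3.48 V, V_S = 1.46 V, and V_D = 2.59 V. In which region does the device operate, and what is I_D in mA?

Triode; I_D = 5.03 mA

V_GS = V_G − V_S = 3.48 − 1.46 = 2.02 V; V_DS = V_D − V_S = 2.59 − 1.46 = 1.13 V.
k_n = μ_nC_ox · (W/L) = 4.66 mA/V².
V_ov = V_GS − V_t = 2.02 − 0.5 = 1.52 V.
Since V_DS = 1.13 V < V_ov = 1.52 V, the device is in the triode region.
I_D = k_n [V_ov · V_DS − ½ V_DS²] = 4.66 × [1.52 × 1.13 − 0.5 × 1.13²] = 5.03 mA.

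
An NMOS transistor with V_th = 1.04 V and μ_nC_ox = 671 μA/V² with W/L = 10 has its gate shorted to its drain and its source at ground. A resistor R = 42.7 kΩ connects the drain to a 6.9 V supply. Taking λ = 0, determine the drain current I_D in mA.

With gate tied to drain, V_GS = V_DS ≥ V_GS − V_th, so the device is in saturation.
k_n = μ_nC_ox · (W/L) = 6.71 mA/V².
KCL at the drain: ½ k_n (V_GS − V_th)² = (V_DD − V_GS)/R.
Let x = V_GS − 1.04. Then 143 x² + x − 5.86 = 0, giving x = 0.199 V (positive root), so V_GS = 1.24 V.
I_D = (V_DD − V_GS)/R = (6.9 − 1.24) / 42.7 = 0.133 mA.

I_D = 0.133 mA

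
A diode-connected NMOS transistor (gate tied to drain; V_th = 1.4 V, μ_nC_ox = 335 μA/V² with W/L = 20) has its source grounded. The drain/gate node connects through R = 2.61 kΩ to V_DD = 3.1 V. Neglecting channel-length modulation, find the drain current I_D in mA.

With gate tied to drain, V_GS = V_DS ≥ V_GS − V_th, so the device is in saturation.
k_n = μ_nC_ox · (W/L) = 6.7 mA/V².
KCL at the drain: ½ k_n (V_GS − V_th)² = (V_DD − V_GS)/R.
Let x = V_GS − 1.4. Then 8.74 x² + x − 1.7 = 0, giving x = 0.387 V (positive root), so V_GS = 1.79 V.
I_D = (V_DD − V_GS)/R = (3.1 − 1.79) / 2.61 = 0.503 mA.

I_D = 0.503 mA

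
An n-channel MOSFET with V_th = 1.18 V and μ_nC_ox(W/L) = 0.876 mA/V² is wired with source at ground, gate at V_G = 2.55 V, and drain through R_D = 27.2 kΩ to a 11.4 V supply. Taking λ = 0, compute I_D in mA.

V_GS = V_G = 2.55 V, so V_ov = 2.55 − 1.18 = 1.37 V.
Assume saturation: I_D = ½ k_n V_ov² = 0.5 × 0.876 × 1.37² = 0.822 mA, giving V_DS = V_DD − I_D R_D = 11.4 − 0.822 × 27.2 = -11 V.
But -11 V < V_ov = 1.37 V, so the device is actually in triode.
In triode I_D = k_n[V_ov V_DS − ½ V_DS²] and I_D = (V_DD − V_DS)/R_D. Equating: 11.9 V_DS² − 33.64 V_DS + 11.4 = 0, giving V_DS = 0.394 V (the root below V_ov).
I_D = (11.4 − 0.394) / 27.2 = 0.405 mA.

I_D = 0.405 mA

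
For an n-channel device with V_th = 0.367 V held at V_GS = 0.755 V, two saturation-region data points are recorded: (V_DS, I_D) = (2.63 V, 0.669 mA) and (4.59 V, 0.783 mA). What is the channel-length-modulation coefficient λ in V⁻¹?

With V_GS fixed, I_D ∝ (1 + λ V_DS) in saturation, so I_D2/I_D1 = (1 + λ V_DS2)/(1 + λ V_DS1).
0.783/0.669 = 1.17 = (1 + 4.59 λ)/(1 + 2.63 λ).
Solving: λ (I_D1 V_DS2 − I_D2 V_DS1) = I_D2 − I_D1, so λ = (0.783 − 0.669) / (0.669 × 4.59 − 0.783 × 2.63) = 0.114 / 1.01 = 0.113 V⁻¹.

λ = 0.113 V⁻¹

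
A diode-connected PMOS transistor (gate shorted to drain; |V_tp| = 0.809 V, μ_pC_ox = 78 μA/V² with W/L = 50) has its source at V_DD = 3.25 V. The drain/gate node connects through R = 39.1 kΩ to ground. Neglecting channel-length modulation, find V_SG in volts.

With gate tied to drain, V_SG = V_SD ≥ V_SG − |V_tp|, so the device is in saturation.
k_p = μ_pC_ox · (W/L) = 3.9 mA/V².
KCL at the drain: ½ k_p (V_SG − |V_tp|)² = (V_DD − V_SG)/R.
Let x = V_SG − 0.809. Then 76.2 x² + x − 2.441 = 0, giving x = 0.172 V (positive root), so V_SG = 0.981 V.
I_D = (V_DD − V_SG)/R = (3.25 − 0.981) / 39.1 = 0.058 mA.

V_SG = 0.981 V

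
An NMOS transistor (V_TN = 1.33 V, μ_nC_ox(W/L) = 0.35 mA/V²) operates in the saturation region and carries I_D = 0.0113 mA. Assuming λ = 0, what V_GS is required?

V_GS = 1.58 V

In saturation I_D = ½ k_n (V_GS − V_TN)², so V_GS − V_TN = √(2 I_D / k_n) = √(2 × 0.0113 / 0.35) = 0.254 V.
V_GS = 1.33 + 0.254 = 1.58 V.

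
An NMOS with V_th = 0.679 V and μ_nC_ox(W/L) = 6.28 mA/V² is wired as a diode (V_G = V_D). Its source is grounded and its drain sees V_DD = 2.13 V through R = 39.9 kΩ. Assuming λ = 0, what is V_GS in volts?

V_GS = 0.783 V

With gate tied to drain, V_GS = V_DS ≥ V_GS − V_th, so the device is in saturation.
KCL at the drain: ½ k_n (V_GS − V_th)² = (V_DD − V_GS)/R.
Let x = V_GS − 0.679. Then 125 x² + x − 1.451 = 0, giving x = 0.104 V (positive root), so V_GS = 0.783 V.
I_D = (V_DD − V_GS)/R = (2.13 − 0.783) / 39.9 = 0.0338 mA.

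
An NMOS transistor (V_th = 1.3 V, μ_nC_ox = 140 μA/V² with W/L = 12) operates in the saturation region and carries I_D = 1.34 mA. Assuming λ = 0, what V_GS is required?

V_GS = 2.56 V

k_n = μ_nC_ox · (W/L) = 1.68 mA/V².
In saturation I_D = ½ k_n (V_GS − V_th)², so V_GS − V_th = √(2 I_D / k_n) = √(2 × 1.34 / 1.68) = 1.26 V.
V_GS = 1.3 + 1.26 = 2.56 V.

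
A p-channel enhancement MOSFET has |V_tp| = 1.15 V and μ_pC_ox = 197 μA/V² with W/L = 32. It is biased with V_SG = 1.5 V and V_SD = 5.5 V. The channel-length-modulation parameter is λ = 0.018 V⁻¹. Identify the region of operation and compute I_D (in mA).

Saturation; I_D = 0.424 mA

k_p = μ_pC_ox · (W/L) = 6.304 mA/V².
V_ov = V_SG − |V_tp| = 1.5 − 1.15 = 0.35 V.
Since V_SD = 5.5 V ≥ V_ov = 0.35 V, the device is in saturation.
I_D = ½ k_p V_ov² (1 + λ V_SD) = 0.5 × 6.304 × 0.35² × (1 + 0.018 × 5.5) = 0.424 mA.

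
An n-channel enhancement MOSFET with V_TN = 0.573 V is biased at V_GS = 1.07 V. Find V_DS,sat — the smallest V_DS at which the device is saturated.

The boundary between triode and saturation is V_DS = V_GS − V_TN = V_ov.
V_ov = 1.07 − 0.573 = 0.497 V.

V_DS,sat = 0.497 V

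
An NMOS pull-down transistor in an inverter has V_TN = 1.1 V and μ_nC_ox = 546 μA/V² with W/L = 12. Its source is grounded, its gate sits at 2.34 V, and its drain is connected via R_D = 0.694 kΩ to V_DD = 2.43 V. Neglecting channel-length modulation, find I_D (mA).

V_GS = V_G = 2.34 V, so V_ov = 2.34 − 1.1 = 1.24 V.
k_n = μ_nC_ox · (W/L) = 6.552 mA/V².
Assume saturation: I_D = ½ k_n V_ov² = 0.5 × 6.552 × 1.24² = 5.04 mA, giving V_DS = V_DD − I_D R_D = 2.43 − 5.04 × 0.694 = -1.07 V.
But -1.07 V < V_ov = 1.24 V, so the device is actually in triode.
In triode I_D = k_n[V_ov V_DS − ½ V_DS²] and I_D = (V_DD − V_DS)/R_D. Equating: 2.27 V_DS² − 6.638 V_DS + 2.43 = 0, giving V_DS = 0.429 V (the root below V_ov).
I_D = (2.43 − 0.429) / 0.694 = 2.88 mA.

I_D = 2.88 mA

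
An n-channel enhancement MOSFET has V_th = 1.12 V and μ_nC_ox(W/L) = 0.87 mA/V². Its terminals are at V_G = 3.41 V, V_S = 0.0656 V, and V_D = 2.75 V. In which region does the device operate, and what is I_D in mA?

V_GS = V_G − V_S = 3.41 − 0.0656 = 3.34 V; V_DS = V_D − V_S = 2.75 − 0.0656 = 2.68 V.
V_ov = V_GS − V_th = 3.34 − 1.12 = 2.22 V.
Since V_DS = 2.68 V ≥ V_ov = 2.22 V, the device is in saturation.
I_D = ½ k_n V_ov² = 0.5 × 0.87 × 2.22² = 2.15 mA.

Saturation; I_D = 2.15 mA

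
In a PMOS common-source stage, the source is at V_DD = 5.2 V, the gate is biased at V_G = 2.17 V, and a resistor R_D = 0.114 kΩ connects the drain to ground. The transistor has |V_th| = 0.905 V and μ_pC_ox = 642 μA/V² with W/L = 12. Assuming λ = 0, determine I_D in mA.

I_D = 17.4 mA

V_SG = V_DD − V_G = 5.2 − 2.17 = 3.03 V, so V_ov = 3.03 − 0.905 = 2.12 V.
k_p = μ_pC_ox · (W/L) = 7.704 mA/V².
Assume saturation: I_D = ½ k_p V_ov² = 0.5 × 7.704 × 2.12² = 17.4 mA, giving V_SD = V_DD − I_D R_D = 5.2 − 17.4 × 0.114 = 3.22 V.
V_SD = 3.22 V ≥ V_ov = 2.12 V, confirming saturation.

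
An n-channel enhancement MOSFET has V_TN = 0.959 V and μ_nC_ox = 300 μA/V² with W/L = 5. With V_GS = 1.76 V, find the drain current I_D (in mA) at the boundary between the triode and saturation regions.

I_D = 0.481 mA

At the boundary V_DS = V_ov = V_GS − V_TN = 1.76 − 0.959 = 0.801 V.
k_n = μ_nC_ox · (W/L) = 1.5 mA/V².
I_D = ½ k_n V_ov² = 0.5 × 1.5 × 0.801² = 0.481 mA.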